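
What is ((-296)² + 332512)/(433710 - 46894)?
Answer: 13129/12088 ≈ 1.0861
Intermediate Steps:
((-296)² + 332512)/(433710 - 46894) = (87616 + 332512)/386816 = 420128*(1/386816) = 13129/12088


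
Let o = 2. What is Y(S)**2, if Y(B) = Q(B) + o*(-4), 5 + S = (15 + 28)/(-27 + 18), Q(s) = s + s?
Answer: 61504/81 ≈ 759.31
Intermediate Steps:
Q(s) = 2*s
S = -88/9 (S = -5 + (15 + 28)/(-27 + 18) = -5 + 43/(-9) = -5 + 43*(-1/9) = -5 - 43/9 = -88/9 ≈ -9.7778)
Y(B) = -8 + 2*B (Y(B) = 2*B + 2*(-4) = 2*B - 8 = -8 + 2*B)
Y(S)**2 = (-8 + 2*(-88/9))**2 = (-8 - 176/9)**2 = (-248/9)**2 = 61504/81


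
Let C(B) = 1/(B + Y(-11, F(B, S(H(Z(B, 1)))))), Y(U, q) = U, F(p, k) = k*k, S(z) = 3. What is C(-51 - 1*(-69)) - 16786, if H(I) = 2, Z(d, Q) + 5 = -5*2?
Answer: -117501/7 ≈ -16786.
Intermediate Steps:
Z(d, Q) = -15 (Z(d, Q) = -5 - 5*2 = -5 - 10 = -15)
F(p, k) = k²
C(B) = 1/(-11 + B) (C(B) = 1/(B - 11) = 1/(-11 + B))
C(-51 - 1*(-69)) - 16786 = 1/(-11 + (-51 - 1*(-69))) - 16786 = 1/(-11 + (-51 + 69)) - 16786 = 1/(-11 + 18) - 16786 = 1/7 - 16786 = ⅐ - 16786 = -117501/7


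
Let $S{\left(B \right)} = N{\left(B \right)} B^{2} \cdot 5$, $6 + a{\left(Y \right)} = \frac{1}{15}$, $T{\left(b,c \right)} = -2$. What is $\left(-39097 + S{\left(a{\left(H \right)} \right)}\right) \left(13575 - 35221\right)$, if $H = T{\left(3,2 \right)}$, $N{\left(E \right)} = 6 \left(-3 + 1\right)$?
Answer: $\frac{13380236794}{15} \approx 8.9202 \cdot 10^{8}$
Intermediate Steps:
$N{\left(E \right)} = -12$ ($N{\left(E \right)} = 6 \left(-2\right) = -12$)
$H = -2$
$a{\left(Y \right)} = - \frac{89}{15}$ ($a{\left(Y \right)} = -6 + \frac{1}{15} = - \frac{89}{15}$)
$S{\left(B \right)} = - 60 B^{2}$ ($S{\left(B \right)} = - 12 B^{2} \cdot 5 = - 60 B^{2}$)
$\left(-39097 + S{\left(a{\left(H \right)} \right)}\right) \left(13575 - 35221\right) = \left(-39097 - 60 \left(- \frac{89}{15}\right)^{2}\right) \left(13575 - 35221\right) = \left(-39097 - \frac{31684}{15}\right) \left(-21646\right) = \left(- \frac{618139}{15}\right) \left(-21646\right) = \frac{13380236794}{15}$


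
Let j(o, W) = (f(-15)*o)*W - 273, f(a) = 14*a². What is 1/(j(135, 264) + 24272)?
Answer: 1/112289999 ≈ 8.9055e-9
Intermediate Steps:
j(o, W) = -273 + 3150*W*o (j(o, W) = ((14*(-15)²)*o)*W - 273 = ((14*225)*o)*W - 273 = (3150*o)*W - 273 = 3150*W*o - 273 = -273 + 3150*W*o)
1/(j(135, 264) + 24272) = 1/((-273 + 3150*264*135) + 24272) = 1/((-273 + 112266000) + 24272) = 1/(112265727 + 24272) = 1/112289999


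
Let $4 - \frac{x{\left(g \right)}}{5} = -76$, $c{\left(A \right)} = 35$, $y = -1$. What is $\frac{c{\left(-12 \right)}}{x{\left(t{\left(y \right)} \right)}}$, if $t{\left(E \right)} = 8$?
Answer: $\frac{7}{80} \approx 0.0875$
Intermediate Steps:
$x{\left(g \right)} = 400$ ($x{\left(g \right)} = 20 - -380 = 20 + 380 = 400$)
$\frac{c{\left(-12 \right)}}{x{\left(t{\left(y \right)} \right)}} = \frac{35}{400} = 35 \cdot \frac{1}{400} = \frac{7}{80}$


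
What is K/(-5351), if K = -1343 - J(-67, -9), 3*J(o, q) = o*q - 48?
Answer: 1528/5351 ≈ 0.28555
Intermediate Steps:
J(o, q) = -16 + o*q/3 (J(o, q) = (o*q - 48)/3 = (-48 + o*q)/3 = -16 + o*q/3)
K = -1528 (K = -1343 - (-16 + (⅓)*(-67)*(-9)) = -1343 - (-16 + 201) = -1343 - 1*185 = -1343 - 185 = -1528)
K/(-5351) = -1528/(-5351) = -1528*(-1/5351) = 1528/5351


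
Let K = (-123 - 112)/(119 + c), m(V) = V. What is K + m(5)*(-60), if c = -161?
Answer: -12365/42 ≈ -294.40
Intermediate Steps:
K = 235/42 (K = (-123 - 112)/(119 - 161) = -235/(-42) = -235*(-1/42) = 235/42 ≈ 5.5952)
K + m(5)*(-60) = 235/42 + 5*(-60) = 235/42 - 300 = -12365/42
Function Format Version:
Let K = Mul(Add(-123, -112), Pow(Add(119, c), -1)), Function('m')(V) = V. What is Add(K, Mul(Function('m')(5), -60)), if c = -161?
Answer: Rational(-12365, 42) ≈ -294.40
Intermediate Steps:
K = Rational(235, 42) (K = Mul(Add(-123, -112), Pow(Add(119, -161), -1)) = Mul(-235, Pow(-42, -1)) = Mul(-235, Rational(-1, 42)) = Rational(235, 42) ≈ 5.5952)
Add(K, Mul(Function('m')(5), -60)) = Add(Rational(235, 42), Mul(5, -60)) = Add(Rational(235, 42), -300) = Rational(-12365, 42)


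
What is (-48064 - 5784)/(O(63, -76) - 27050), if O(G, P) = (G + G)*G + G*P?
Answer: 13462/5975 ≈ 2.2531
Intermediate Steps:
O(G, P) = 2*G² + G*P (O(G, P) = (2*G)*G + G*P = 2*G² + G*P)
(-48064 - 5784)/(O(63, -76) - 27050) = (-48064 - 5784)/(63*(-76 + 2*63) - 27050) = -53848/(63*(-76 + 126) - 27050) = -53848/(63*50 - 27050) = -53848/(3150 - 27050) = -53848/(-23900) = -53848*(-1/23900) = 13462/5975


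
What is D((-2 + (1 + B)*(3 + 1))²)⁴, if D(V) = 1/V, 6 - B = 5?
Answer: 1/1679616 ≈ 5.9537e-7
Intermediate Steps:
B = 1 (B = 6 - 1*5 = 6 - 5 = 1)
D((-2 + (1 + B)*(3 + 1))²)⁴ = (1/((-2 + (1 + 1)*(3 + 1))²))⁴ = (1/((-2 + 2*4)²))⁴ = (1/((-2 + 8)²))⁴ = (1/(6²))⁴ = (1/36)⁴ = 1/1679616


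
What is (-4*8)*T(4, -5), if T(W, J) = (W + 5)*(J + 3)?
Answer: 576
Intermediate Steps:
T(W, J) = (3 + J)*(5 + W) (T(W, J) = (5 + W)*(3 + J) = (3 + J)*(5 + W))
(-4*8)*T(4, -5) = (-4*8)*(15 + 3*4 + 5*(-5) - 5*4) = -32*(15 + 12 - 25 - 20) = -32*(-18) = 576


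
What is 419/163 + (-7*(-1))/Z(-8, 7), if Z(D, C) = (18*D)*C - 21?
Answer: 61430/23961 ≈ 2.5638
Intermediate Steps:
Z(D, C) = -21 + 18*C*D (Z(D, C) = 18*C*D - 21 = -21 + 18*C*D)
419/163 + (-7*(-1))/Z(-8, 7) = 419/163 + (-7*(-1))/(-21 + 18*7*(-8)) = 419*(1/163) + 7/(-21 - 1008) = 419/163 + 7/(-1029) = 419/163 + 7*(-1/1029) = 419/163 - 1/147 = 61430/23961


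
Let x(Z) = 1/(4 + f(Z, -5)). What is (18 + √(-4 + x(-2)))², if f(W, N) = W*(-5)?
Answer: (252 + I*√770)²/196 ≈ 320.07 + 71.354*I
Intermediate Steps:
f(W, N) = -5*W
x(Z) = 1/(4 - 5*Z)
(18 + √(-4 + x(-2)))² = (18 + √(-4 - 1/(-4 + 5*(-2))))² = (18 + √(-4 - 1/(-4 - 10)))² = (18 + √(-4 - 1/(-14)))² = (18 + √(-4 - 1*(-1/14)))² = (18 + √(-4 + 1/14))² = (18 + √(-55/14))² = (18 + I*√770/14)²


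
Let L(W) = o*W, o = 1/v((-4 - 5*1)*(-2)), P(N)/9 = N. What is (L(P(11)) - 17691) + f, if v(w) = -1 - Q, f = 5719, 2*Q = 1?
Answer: -12038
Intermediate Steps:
Q = ½ (Q = (½)*1 = ½ ≈ 0.50000)
P(N) = 9*N
v(w) = -3/2 (v(w) = -1 - 1*½ = -1 - ½ = -3/2)
o = -⅔ (o = 1/(-3/2) = -⅔ ≈ -0.66667)
L(W) = -2*W/3
(L(P(11)) - 17691) + f = (-6*11 - 17691) + 5719 = (-⅔*99 - 17691) + 5719 = (-66 - 17691) + 5719 = -17757 + 5719 = -12038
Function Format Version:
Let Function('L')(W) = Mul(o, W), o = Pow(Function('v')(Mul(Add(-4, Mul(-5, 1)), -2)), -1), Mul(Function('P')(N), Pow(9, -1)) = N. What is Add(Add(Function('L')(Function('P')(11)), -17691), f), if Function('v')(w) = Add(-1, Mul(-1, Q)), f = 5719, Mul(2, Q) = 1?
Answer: -12038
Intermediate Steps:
Q = Rational(1, 2) (Q = Mul(Rational(1, 2), 1) = Rational(1, 2) ≈ 0.50000)
Function('P')(N) = Mul(9, N)
Function('v')(w) = Rational(-3, 2) (Function('v')(w) = Add(-1, Mul(-1, Rational(1, 2))) = Add(-1, Rational(-1, 2)) = Rational(-3, 2))
o = Rational(-2, 3) (o = Pow(Rational(-3, 2), -1) = Rational(-2, 3) ≈ -0.66667)
Function('L')(W) = Mul(Rational(-2, 3), W)
Add(Add(Function('L')(Function('P')(11)), -17691), f) = Add(Add(Mul(Rational(-2, 3), Mul(9, 11)), -17691), 5719) = Add(Add(Mul(Rational(-2, 3), 99), -17691), 5719) = Add(Add(-66, -17691), 5719) = Add(-17757, 5719) = -12038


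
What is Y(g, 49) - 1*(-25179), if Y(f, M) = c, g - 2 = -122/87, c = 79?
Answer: 25258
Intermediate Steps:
g = 52/87 (g = 2 - 122/87 = 52/87 ≈ 0.59770)
Y(f, M) = 79
Y(g, 49) - 1*(-25179) = 79 - 1*(-25179) = 79 + 25179 = 25258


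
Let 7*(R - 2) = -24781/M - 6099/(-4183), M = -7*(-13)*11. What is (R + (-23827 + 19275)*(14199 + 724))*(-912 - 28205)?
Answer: 5270263437471695786/2664571 ≈ 1.9779e+12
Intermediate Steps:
M = 1001 (M = 91*11 = 1001)
R = -38933262/29310281 (R = 2 + (-24781/1001 - 6099/(-4183))/7 = 2 + (-24781*1/1001 - 6099*(-1/4183))/7 = 2 + (-24781/1001 + 6099/4183)/7 = 2 + (⅐)*(-97553824/4187183) = 2 - 97553824/29310281 = -38933262/29310281 ≈ -1.3283)
(R + (-23827 + 19275)*(14199 + 724))*(-912 - 28205) = (-38933262/29310281 + (-23827 + 19275)*(14199 + 724))*(-912 - 28205) = (-38933262/29310281 - 4552*14923)*(-29117) = (-38933262/29310281 - 67929496)*(-29117) = -1991032654881638/29310281*(-29117) = 5270263437471695786/2664571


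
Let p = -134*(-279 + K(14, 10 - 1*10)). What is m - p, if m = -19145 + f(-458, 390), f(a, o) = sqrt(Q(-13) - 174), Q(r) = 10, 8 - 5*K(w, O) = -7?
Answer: -56129 + 2*I*sqrt(41) ≈ -56129.0 + 12.806*I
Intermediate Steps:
K(w, O) = 3 (K(w, O) = 8/5 - 1/5*(-7) = 8/5 + 7/5 = 3)
p = 36984 (p = -134*(-279 + 3) = -134*(-276) = 36984)
f(a, o) = 2*I*sqrt(41) (f(a, o) = sqrt(10 - 174) = sqrt(-164) = 2*I*sqrt(41))
m = -19145 + 2*I*sqrt(41) ≈ -19145.0 + 12.806*I
m - p = (-19145 + 2*I*sqrt(41)) - 1*36984 = (-19145 + 2*I*sqrt(41)) - 36984 = -56129 + 2*I*sqrt(41)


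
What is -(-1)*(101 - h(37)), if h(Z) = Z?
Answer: 64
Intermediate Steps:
-(-1)*(101 - h(37)) = -(-1)*(101 - 1*37) = -(-1)*(101 - 37) = -(-1)*64 = -1*(-64) = 64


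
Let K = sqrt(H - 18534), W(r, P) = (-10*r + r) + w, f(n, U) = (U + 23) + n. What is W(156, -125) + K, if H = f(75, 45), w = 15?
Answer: -1389 + I*sqrt(18391) ≈ -1389.0 + 135.61*I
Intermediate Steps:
f(n, U) = 23 + U + n (f(n, U) = (23 + U) + n = 23 + U + n)
H = 143 (H = 23 + 45 + 75 = 143)
W(r, P) = 15 - 9*r (W(r, P) = (-10*r + r) + 15 = -9*r + 15 = 15 - 9*r)
K = I*sqrt(18391) (K = sqrt(143 - 18534) = sqrt(-18391) = I*sqrt(18391) ≈ 135.61*I)
W(156, -125) + K = (15 - 9*156) + I*sqrt(18391) = (15 - 1404) + I*sqrt(18391) = -1389 + I*sqrt(18391)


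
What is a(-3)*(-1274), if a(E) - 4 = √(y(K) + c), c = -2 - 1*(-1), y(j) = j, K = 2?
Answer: -6370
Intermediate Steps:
c = -1 (c = -2 + 1 = -1)
a(E) = 5 (a(E) = 4 + √(2 - 1) = 4 + √1 = 4 + 1 = 5)
a(-3)*(-1274) = 5*(-1274) = -6370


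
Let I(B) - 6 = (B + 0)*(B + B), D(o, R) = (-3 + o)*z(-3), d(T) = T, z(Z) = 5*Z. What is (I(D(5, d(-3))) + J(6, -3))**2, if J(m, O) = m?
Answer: 3283344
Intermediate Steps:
D(o, R) = 45 - 15*o (D(o, R) = (-3 + o)*(5*(-3)) = (-3 + o)*(-15) = 45 - 15*o)
I(B) = 6 + 2*B**2 (I(B) = 6 + (B + 0)*(B + B) = 6 + B*(2*B) = 6 + 2*B**2)
(I(D(5, d(-3))) + J(6, -3))**2 = ((6 + 2*(45 - 15*5)**2) + 6)**2 = ((6 + 2*(45 - 75)**2) + 6)**2 = ((6 + 2*(-30)**2) + 6)**2 = ((6 + 2*900) + 6)**2 = ((6 + 1800) + 6)**2 = (1806 + 6)**2 = 1812**2 = 3283344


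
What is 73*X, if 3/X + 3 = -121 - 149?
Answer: -73/91 ≈ -0.80220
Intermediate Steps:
X = -1/91 (X = 3/(-3 + (-121 - 149)) = 3/(-3 - 270) = 3/(-273) = 3*(-1/273) = -1/91 ≈ -0.010989)
73*X = 73*(-1/91) = -73/91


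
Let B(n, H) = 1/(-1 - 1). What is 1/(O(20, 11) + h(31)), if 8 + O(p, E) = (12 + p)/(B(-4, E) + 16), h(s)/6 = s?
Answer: 31/5582 ≈ 0.0055536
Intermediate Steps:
B(n, H) = -½ (B(n, H) = 1/(-2) = -½)
h(s) = 6*s
O(p, E) = -224/31 + 2*p/31 (O(p, E) = -8 + (12 + p)/(-½ + 16) = -8 + (12 + p)/(31/2) = -8 + (12 + p)*(2/31) = -8 + (24/31 + 2*p/31) = -224/31 + 2*p/31)
1/(O(20, 11) + h(31)) = 1/((-224/31 + (2/31)*20) + 6*31) = 1/((-224/31 + 40/31) + 186) = 1/(-184/31 + 186) = 1/(5582/31) = 31/5582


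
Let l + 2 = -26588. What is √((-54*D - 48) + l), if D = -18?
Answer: I*√25666 ≈ 160.21*I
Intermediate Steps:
l = -26590 (l = -2 - 26588 = -26590)
√((-54*D - 48) + l) = √((-54*(-18) - 48) - 26590) = √((972 - 48) - 26590) = √(924 - 26590) = √(-25666) = I*√25666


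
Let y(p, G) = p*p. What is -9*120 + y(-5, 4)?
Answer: -1055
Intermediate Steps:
y(p, G) = p²
-9*120 + y(-5, 4) = -9*120 + (-5)² = -1080 + 25 = -1055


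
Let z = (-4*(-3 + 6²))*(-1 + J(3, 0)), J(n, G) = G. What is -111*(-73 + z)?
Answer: -6549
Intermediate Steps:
z = 132 (z = (-4*(-3 + 6²))*(-1 + 0) = -4*(-3 + 36)*(-1) = -4*33*(-1) = -132*(-1) = 132)
-111*(-73 + z) = -111*(-73 + 132) = -111*59 = -6549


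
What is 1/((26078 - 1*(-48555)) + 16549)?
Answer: 1/91182 ≈ 1.0967e-5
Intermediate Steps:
1/((26078 - 1*(-48555)) + 16549) = 1/((26078 + 48555) + 16549) = 1/(74633 + 16549) = 1/91182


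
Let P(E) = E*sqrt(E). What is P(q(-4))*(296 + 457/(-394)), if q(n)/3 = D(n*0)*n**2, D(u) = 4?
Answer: 89216256*sqrt(3)/197 ≈ 7.8440e+5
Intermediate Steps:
q(n) = 12*n**2 (q(n) = 3*(4*n**2) = 12*n**2)
P(E) = E**(3/2)
P(q(-4))*(296 + 457/(-394)) = (12*(-4)**2)**(3/2)*(296 + 457/(-394)) = (12*16)**(3/2)*(296 + 457*(-1/394)) = 192**(3/2)*(296 - 457/394) = (1536*sqrt(3))*(116167/394) = 89216256*sqrt(3)/197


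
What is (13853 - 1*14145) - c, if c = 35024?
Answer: -35316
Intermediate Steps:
(13853 - 1*14145) - c = (13853 - 1*14145) - 1*35024 = (13853 - 14145) - 35024 = -292 - 35024 = -35316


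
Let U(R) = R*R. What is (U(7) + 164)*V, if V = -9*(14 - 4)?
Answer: -19170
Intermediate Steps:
V = -90 (V = -9*10 = -90)
U(R) = R²
(U(7) + 164)*V = (7² + 164)*(-90) = (49 + 164)*(-90) = 213*(-90) = -19170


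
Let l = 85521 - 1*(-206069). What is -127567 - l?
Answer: -419157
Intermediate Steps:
l = 291590 (l = 85521 + 206069 = 291590)
-127567 - l = -127567 - 1*291590 = -127567 - 291590 = -419157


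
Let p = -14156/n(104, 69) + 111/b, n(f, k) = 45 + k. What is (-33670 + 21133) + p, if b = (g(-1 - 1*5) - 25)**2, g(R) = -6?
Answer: -693534880/54777 ≈ -12661.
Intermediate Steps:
b = 961 (b = (-6 - 25)**2 = (-31)**2 = 961)
p = -6795631/54777 (p = -14156/(45 + 69) + 111/961 = -14156/114 + 111*(1/961) = -14156*1/114 + 111/961 = -7078/57 + 111/961 = -6795631/54777 ≈ -124.06)
(-33670 + 21133) + p = (-33670 + 21133) - 6795631/54777 = -12537 - 6795631/54777 = -693534880/54777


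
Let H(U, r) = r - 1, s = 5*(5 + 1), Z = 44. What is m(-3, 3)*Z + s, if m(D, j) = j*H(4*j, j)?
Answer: 294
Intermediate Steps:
s = 30 (s = 5*6 = 30)
H(U, r) = -1 + r
m(D, j) = j*(-1 + j)
m(-3, 3)*Z + s = (3*(-1 + 3))*44 + 30 = (3*2)*44 + 30 = 6*44 + 30 = 264 + 30 = 294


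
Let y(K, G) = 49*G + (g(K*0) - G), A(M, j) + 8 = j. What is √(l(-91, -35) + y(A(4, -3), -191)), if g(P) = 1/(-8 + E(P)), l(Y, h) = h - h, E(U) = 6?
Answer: I*√36674/2 ≈ 95.752*I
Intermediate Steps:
A(M, j) = -8 + j
l(Y, h) = 0
g(P) = -½ (g(P) = 1/(-8 + 6) = 1/(-2) = -½)
y(K, G) = -½ + 48*G (y(K, G) = 49*G + (-½ - G) = -½ + 48*G)
√(l(-91, -35) + y(A(4, -3), -191)) = √(0 + (-½ + 48*(-191))) = √(0 + (-½ - 9168)) = √(0 - 18337/2) = √(-18337/2) = I*√36674/2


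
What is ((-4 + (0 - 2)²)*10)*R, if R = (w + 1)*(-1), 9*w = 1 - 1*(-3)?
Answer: 0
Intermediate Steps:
w = 4/9 (w = (1 - 1*(-3))/9 = (1 + 3)/9 = (⅑)*4 = 4/9 ≈ 0.44444)
R = -13/9 (R = (4/9 + 1)*(-1) = (13/9)*(-1) = -13/9 ≈ -1.4444)
((-4 + (0 - 2)²)*10)*R = ((-4 + (0 - 2)²)*10)*(-13/9) = ((-4 + (-2)²)*10)*(-13/9) = ((-4 + 4)*10)*(-13/9) = (0*10)*(-13/9) = 0*(-13/9) = 0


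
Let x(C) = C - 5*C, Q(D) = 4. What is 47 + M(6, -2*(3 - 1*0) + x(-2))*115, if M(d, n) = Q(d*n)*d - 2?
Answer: 2577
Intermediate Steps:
x(C) = -4*C
M(d, n) = -2 + 4*d (M(d, n) = 4*d - 2 = -2 + 4*d)
47 + M(6, -2*(3 - 1*0) + x(-2))*115 = 47 + (-2 + 4*6)*115 = 47 + (-2 + 24)*115 = 47 + 22*115 = 47 + 2530 = 2577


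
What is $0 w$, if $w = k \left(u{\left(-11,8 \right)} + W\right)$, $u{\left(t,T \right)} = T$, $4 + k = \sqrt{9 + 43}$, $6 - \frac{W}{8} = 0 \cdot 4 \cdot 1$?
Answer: $0$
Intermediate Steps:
$W = 48$ ($W = 48 - 8 \cdot 0 \cdot 4 \cdot 1 = 48 - 8 \cdot 0 \cdot 1 = 48 - 0 = 48 + 0 = 48$)
$k = -4 + 2 \sqrt{13}$ ($k = -4 + \sqrt{9 + 43} = -4 + \sqrt{52} = -4 + 2 \sqrt{13} \approx 3.2111$)
$w = -224 + 112 \sqrt{13}$ ($w = \left(-4 + 2 \sqrt{13}\right) \left(8 + 48\right) = \left(-4 + 2 \sqrt{13}\right) 56 = -224 + 112 \sqrt{13} \approx 179.82$)
$0 w = 0 \left(-224 + 112 \sqrt{13}\right) = 0$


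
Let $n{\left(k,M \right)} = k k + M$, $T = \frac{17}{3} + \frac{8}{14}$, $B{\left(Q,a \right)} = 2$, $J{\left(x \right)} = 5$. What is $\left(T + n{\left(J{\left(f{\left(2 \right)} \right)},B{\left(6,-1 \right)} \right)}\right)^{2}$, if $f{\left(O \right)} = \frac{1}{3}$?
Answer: $\frac{487204}{441} \approx 1104.8$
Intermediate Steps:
$f{\left(O \right)} = \frac{1}{3}$
$T = \frac{131}{21}$ ($T = 17 \cdot \frac{1}{3} + 8 \cdot \frac{1}{14} = \frac{17}{3} + \frac{4}{7} = \frac{131}{21} \approx 6.2381$)
$n{\left(k,M \right)} = M + k^{2}$ ($n{\left(k,M \right)} = k^{2} + M = M + k^{2}$)
$\left(T + n{\left(J{\left(f{\left(2 \right)} \right)},B{\left(6,-1 \right)} \right)}\right)^{2} = \left(\frac{131}{21} + \left(2 + 5^{2}\right)\right)^{2} = \left(\frac{131}{21} + \left(2 + 25\right)\right)^{2} = \left(\frac{131}{21} + 27\right)^{2} = \left(\frac{698}{21}\right)^{2} = \frac{487204}{441}$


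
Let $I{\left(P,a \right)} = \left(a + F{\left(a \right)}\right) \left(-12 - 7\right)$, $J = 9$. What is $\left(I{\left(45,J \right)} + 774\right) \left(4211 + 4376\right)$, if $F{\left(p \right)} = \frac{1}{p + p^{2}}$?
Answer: $\frac{465853337}{90} \approx 5.1761 \cdot 10^{6}$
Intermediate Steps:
$I{\left(P,a \right)} = - 19 a - \frac{19}{a \left(1 + a\right)}$ ($I{\left(P,a \right)} = \left(a + \frac{1}{a \left(1 + a\right)}\right) \left(-12 - 7\right) = \left(a + \frac{1}{a \left(1 + a\right)}\right) \left(-19\right) = - 19 a - \frac{19}{a \left(1 + a\right)}$)
$\left(I{\left(45,J \right)} + 774\right) \left(4211 + 4376\right) = \left(\frac{19 \left(-1 + 9^{2} \left(-1 - 9\right)\right)}{9 \left(1 + 9\right)} + 774\right) \left(4211 + 4376\right) = \left(19 \cdot \frac{1}{9} \cdot \frac{1}{10} \left(-1 + 81 \left(-1 - 9\right)\right) + 774\right) 8587 = \left(19 \cdot \frac{1}{9} \cdot \frac{1}{10} \left(-1 + 81 \left(-10\right)\right) + 774\right) 8587 = \left(19 \cdot \frac{1}{9} \cdot \frac{1}{10} \left(-1 - 810\right) + 774\right) 8587 = \left(19 \cdot \frac{1}{9} \cdot \frac{1}{10} \left(-811\right) + 774\right) 8587 = \left(- \frac{15409}{90} + 774\right) 8587 = \frac{54251}{90} \cdot 8587 = \frac{465853337}{90}$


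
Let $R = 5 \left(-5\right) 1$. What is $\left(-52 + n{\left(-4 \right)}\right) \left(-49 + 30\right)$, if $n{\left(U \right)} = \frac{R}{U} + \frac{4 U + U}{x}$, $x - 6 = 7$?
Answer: $\frac{46721}{52} \approx 898.48$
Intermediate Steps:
$x = 13$ ($x = 6 + 7 = 13$)
$R = -25$ ($R = \left(-25\right) 1 = -25$)
$n{\left(U \right)} = - \frac{25}{U} + \frac{5 U}{13}$ ($n{\left(U \right)} = - \frac{25}{U} + \frac{4 U + U}{13} = - \frac{25}{U} + 5 U \frac{1}{13} = - \frac{25}{U} + \frac{5 U}{13}$)
$\left(-52 + n{\left(-4 \right)}\right) \left(-49 + 30\right) = \left(-52 + \left(- \frac{25}{-4} + \frac{5}{13} \left(-4\right)\right)\right) \left(-49 + 30\right) = \left(-52 - - \frac{245}{52}\right) \left(-19\right) = \left(-52 + \left(\frac{25}{4} - \frac{20}{13}\right)\right) \left(-19\right) = \left(-52 + \frac{245}{52}\right) \left(-19\right) = \left(- \frac{2459}{52}\right) \left(-19\right) = \frac{46721}{52}$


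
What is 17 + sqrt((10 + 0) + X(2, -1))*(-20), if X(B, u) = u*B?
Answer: 17 - 40*sqrt(2) ≈ -39.569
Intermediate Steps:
X(B, u) = B*u
17 + sqrt((10 + 0) + X(2, -1))*(-20) = 17 + sqrt((10 + 0) + 2*(-1))*(-20) = 17 + sqrt(10 - 2)*(-20) = 17 + sqrt(8)*(-20) = 17 + (2*sqrt(2))*(-20) = 17 - 40*sqrt(2)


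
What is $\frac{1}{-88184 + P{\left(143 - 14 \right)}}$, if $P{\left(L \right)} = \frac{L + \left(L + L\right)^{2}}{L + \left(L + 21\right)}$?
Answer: $- \frac{93}{8178881} \approx -1.1371 \cdot 10^{-5}$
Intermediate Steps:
$P{\left(L \right)} = \frac{L + 4 L^{2}}{21 + 2 L}$ ($P{\left(L \right)} = \frac{L + \left(2 L\right)^{2}}{L + \left(21 + L\right)} = \frac{L + 4 L^{2}}{21 + 2 L}$)
$\frac{1}{-88184 + P{\left(143 - 14 \right)}} = \frac{1}{-88184 + \frac{\left(143 - 14\right) \left(1 + 4 \left(143 - 14\right)\right)}{21 + 2 \left(143 - 14\right)}} = \frac{1}{-88184 + \frac{129 \left(1 + 4 \cdot 129\right)}{21 + 2 \cdot 129}} = \frac{1}{-88184 + \frac{129 \left(1 + 516\right)}{21 + 258}} = \frac{1}{-88184 + 129 \cdot \frac{1}{279} \cdot 517} = \frac{1}{-88184 + \frac{22231}{93}} = \frac{1}{- \frac{8178881}{93}} = - \frac{93}{8178881}$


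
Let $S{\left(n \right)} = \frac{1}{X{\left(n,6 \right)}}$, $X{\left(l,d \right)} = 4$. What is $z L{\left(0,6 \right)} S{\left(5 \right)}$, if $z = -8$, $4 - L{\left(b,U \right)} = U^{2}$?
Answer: $64$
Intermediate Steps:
$L{\left(b,U \right)} = 4 - U^{2}$
$S{\left(n \right)} = \frac{1}{4}$
$z L{\left(0,6 \right)} S{\left(5 \right)} = - 8 \left(4 - 6^{2}\right) \frac{1}{4} = - 8 \left(4 - 36\right) \frac{1}{4} = \left(-8\right) \left(-32\right) \frac{1}{4} = 256 \cdot \frac{1}{4} = 64$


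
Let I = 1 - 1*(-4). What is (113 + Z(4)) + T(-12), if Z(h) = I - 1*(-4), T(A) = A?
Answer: 110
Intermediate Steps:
I = 5 (I = 1 + 4 = 5)
Z(h) = 9 (Z(h) = 5 - 1*(-4) = 5 + 4 = 9)
(113 + Z(4)) + T(-12) = (113 + 9) - 12 = 122 - 12 = 110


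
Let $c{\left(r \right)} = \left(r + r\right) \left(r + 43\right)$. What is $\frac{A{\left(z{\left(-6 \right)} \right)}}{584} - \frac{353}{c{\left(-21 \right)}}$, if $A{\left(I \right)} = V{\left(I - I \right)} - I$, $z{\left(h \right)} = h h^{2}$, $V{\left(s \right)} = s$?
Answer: $\frac{50717}{67452} \approx 0.7519$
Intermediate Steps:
$c{\left(r \right)} = 2 r \left(43 + r\right)$
$z{\left(h \right)} = h^{3}$
$A{\left(I \right)} = - I$ ($A{\left(I \right)} = \left(I - I\right) - I = 0 - I = - I$)
$\frac{A{\left(z{\left(-6 \right)} \right)}}{584} - \frac{353}{c{\left(-21 \right)}} = \frac{\left(-1\right) \left(-6\right)^{3}}{584} - \frac{353}{2 \left(-21\right) \left(43 - 21\right)} = \left(-1\right) \left(-216\right) \frac{1}{584} - \frac{353}{2 \left(-21\right) 22} = 216 \cdot \frac{1}{584} - \frac{353}{-924} = \frac{27}{73} - - \frac{353}{924} = \frac{27}{73} + \frac{353}{924} = \frac{50717}{67452}$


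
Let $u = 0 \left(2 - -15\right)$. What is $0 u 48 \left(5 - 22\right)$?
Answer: $0$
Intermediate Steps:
$u = 0$ ($u = 0 \left(2 + 15\right) = 0 \cdot 17 = 0$)
$0 u 48 \left(5 - 22\right) = 0 \cdot 0 \cdot 48 \left(5 - 22\right) = 0 \cdot 48 \left(-17\right) = 0 \left(-17\right) = 0$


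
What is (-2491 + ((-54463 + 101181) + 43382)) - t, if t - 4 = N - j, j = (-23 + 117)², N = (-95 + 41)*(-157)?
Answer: 87963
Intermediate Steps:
N = 8478 (N = -54*(-157) = 8478)
j = 8836 (j = 94² = 8836)
t = -354 (t = 4 + (8478 - 1*8836) = 4 + (8478 - 8836) = 4 - 358 = -354)
(-2491 + ((-54463 + 101181) + 43382)) - t = (-2491 + ((-54463 + 101181) + 43382)) - 1*(-354) = (-2491 + (46718 + 43382)) + 354 = (-2491 + 90100) + 354 = 87609 + 354 = 87963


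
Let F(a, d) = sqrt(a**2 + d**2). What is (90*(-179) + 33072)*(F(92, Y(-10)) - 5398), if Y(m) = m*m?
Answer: -91560876 + 67848*sqrt(1154) ≈ -8.9256e+7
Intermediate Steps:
Y(m) = m**2
(90*(-179) + 33072)*(F(92, Y(-10)) - 5398) = (90*(-179) + 33072)*(sqrt(92**2 + ((-10)**2)**2) - 5398) = (-16110 + 33072)*(sqrt(8464 + 100**2) - 5398) = 16962*(sqrt(8464 + 10000) - 5398) = 16962*(sqrt(18464) - 5398) = 16962*(4*sqrt(1154) - 5398) = 16962*(-5398 + 4*sqrt(1154)) = -91560876 + 67848*sqrt(1154)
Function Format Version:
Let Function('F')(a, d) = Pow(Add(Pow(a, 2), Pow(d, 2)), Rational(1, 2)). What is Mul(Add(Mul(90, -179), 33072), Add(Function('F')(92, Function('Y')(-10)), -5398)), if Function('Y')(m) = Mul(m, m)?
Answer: Add(-91560876, Mul(67848, Pow(1154, Rational(1, 2)))) ≈ -8.9256e+7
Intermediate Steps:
Function('Y')(m) = Pow(m, 2)
Mul(Add(Mul(90, -179), 33072), Add(Function('F')(92, Function('Y')(-10)), -5398)) = Mul(Add(Mul(90, -179), 33072), Add(Pow(Add(Pow(92, 2), Pow(Pow(-10, 2), 2)), Rational(1, 2)), -5398)) = Mul(Add(-16110, 33072), Add(Pow(Add(8464, Pow(100, 2)), Rational(1, 2)), -5398)) = Mul(16962, Add(Pow(Add(8464, 10000), Rational(1, 2)), -5398)) = Mul(16962, Add(Pow(18464, Rational(1, 2)), -5398)) = Mul(16962, Add(Mul(4, Pow(1154, Rational(1, 2))), -5398)) = Mul(16962, Add(-5398, Mul(4, Pow(1154, Rational(1, 2))))) = Add(-91560876, Mul(67848, Pow(1154, Rational(1, 2))))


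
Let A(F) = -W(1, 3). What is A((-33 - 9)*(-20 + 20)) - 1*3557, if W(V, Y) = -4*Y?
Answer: -3545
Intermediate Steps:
A(F) = 12 (A(F) = -(-4)*3 = -1*(-12) = 12)
A((-33 - 9)*(-20 + 20)) - 1*3557 = 12 - 1*3557 = 12 - 3557 = -3545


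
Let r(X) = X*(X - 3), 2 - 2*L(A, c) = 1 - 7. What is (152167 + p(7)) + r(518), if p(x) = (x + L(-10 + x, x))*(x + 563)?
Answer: 425207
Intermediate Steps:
L(A, c) = 4 (L(A, c) = 1 - (1 - 7)/2 = 1 - ½*(-6) = 1 + 3 = 4)
p(x) = (4 + x)*(563 + x) (p(x) = (x + 4)*(x + 563) = (4 + x)*(563 + x))
r(X) = X*(-3 + X)
(152167 + p(7)) + r(518) = (152167 + (2252 + 7² + 567*7)) + 518*(-3 + 518) = (152167 + (2252 + 49 + 3969)) + 518*515 = (152167 + 6270) + 266770 = 158437 + 266770 = 425207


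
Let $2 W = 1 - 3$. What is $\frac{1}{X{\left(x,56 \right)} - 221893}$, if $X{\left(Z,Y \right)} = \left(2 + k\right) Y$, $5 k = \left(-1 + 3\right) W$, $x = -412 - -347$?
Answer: $- \frac{5}{1109017} \approx -4.5085 \cdot 10^{-6}$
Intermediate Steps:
$x = -65$ ($x = -412 + 347 = -65$)
$W = -1$ ($W = \frac{1 - 3}{2} = \frac{1}{2} \left(-2\right) = -1$)
$k = - \frac{2}{5}$ ($k = \frac{\left(-1 + 3\right) \left(-1\right)}{5} = \frac{2 \left(-1\right)}{5} = \frac{1}{5} \left(-2\right) = - \frac{2}{5} \approx -0.4$)
$X{\left(Z,Y \right)} = \frac{8 Y}{5}$ ($X{\left(Z,Y \right)} = \left(2 - \frac{2}{5}\right) Y = \frac{8 Y}{5}$)
$\frac{1}{X{\left(x,56 \right)} - 221893} = \frac{1}{\frac{8}{5} \cdot 56 - 221893} = \frac{1}{\frac{448}{5} - 221893} = \frac{1}{- \frac{1109017}{5}} = - \frac{5}{1109017}$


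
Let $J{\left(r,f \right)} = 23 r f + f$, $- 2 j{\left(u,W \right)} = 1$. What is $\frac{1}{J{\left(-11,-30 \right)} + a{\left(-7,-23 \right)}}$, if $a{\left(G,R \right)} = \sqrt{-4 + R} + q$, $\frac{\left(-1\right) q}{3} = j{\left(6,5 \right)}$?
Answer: $\frac{10082}{76235079} - \frac{4 i \sqrt{3}}{76235079} \approx 0.00013225 - 9.0879 \cdot 10^{-8} i$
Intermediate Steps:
$j{\left(u,W \right)} = - \frac{1}{2}$ ($j{\left(u,W \right)} = \left(- \frac{1}{2}\right) 1 = - \frac{1}{2}$)
$q = \frac{3}{2}$ ($q = \left(-3\right) \left(- \frac{1}{2}\right) = \frac{3}{2} \approx 1.5$)
$J{\left(r,f \right)} = f + 23 f r$ ($J{\left(r,f \right)} = 23 f r + f = f + 23 f r$)
$a{\left(G,R \right)} = \frac{3}{2} + \sqrt{-4 + R}$ ($a{\left(G,R \right)} = \sqrt{-4 + R} + \frac{3}{2} = \frac{3}{2} + \sqrt{-4 + R}$)
$\frac{1}{J{\left(-11,-30 \right)} + a{\left(-7,-23 \right)}} = \frac{1}{- 30 \left(1 + 23 \left(-11\right)\right) + \left(\frac{3}{2} + \sqrt{-4 - 23}\right)} = \frac{1}{- 30 \left(1 - 253\right) + \left(\frac{3}{2} + \sqrt{-27}\right)} = \frac{1}{\left(-30\right) \left(-252\right) + \left(\frac{3}{2} + 3 i \sqrt{3}\right)} = \frac{1}{7560 + \left(\frac{3}{2} + 3 i \sqrt{3}\right)} = \frac{1}{\frac{15123}{2} + 3 i \sqrt{3}}$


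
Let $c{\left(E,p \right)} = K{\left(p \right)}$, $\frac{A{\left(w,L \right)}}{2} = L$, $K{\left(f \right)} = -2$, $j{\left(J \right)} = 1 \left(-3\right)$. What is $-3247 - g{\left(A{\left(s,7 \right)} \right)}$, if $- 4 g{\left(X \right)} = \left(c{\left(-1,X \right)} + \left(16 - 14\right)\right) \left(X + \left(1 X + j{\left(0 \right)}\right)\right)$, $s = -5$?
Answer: $-3247$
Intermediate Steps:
$j{\left(J \right)} = -3$
$A{\left(w,L \right)} = 2 L$
$c{\left(E,p \right)} = -2$
$g{\left(X \right)} = 0$ ($g{\left(X \right)} = - \frac{\left(-2 + \left(16 - 14\right)\right) \left(X + \left(1 X - 3\right)\right)}{4} = - \frac{\left(-2 + \left(16 - 14\right)\right) \left(X + \left(X - 3\right)\right)}{4} = - \frac{\left(-2 + 2\right) \left(X + \left(-3 + X\right)\right)}{4} = - \frac{0 \left(-3 + 2 X\right)}{4} = \left(- \frac{1}{4}\right) 0 = 0$)
$-3247 - g{\left(A{\left(s,7 \right)} \right)} = -3247 - 0 = -3247 + 0 = -3247$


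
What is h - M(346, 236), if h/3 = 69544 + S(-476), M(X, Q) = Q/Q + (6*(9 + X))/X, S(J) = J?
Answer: 35845054/173 ≈ 2.0720e+5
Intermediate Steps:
M(X, Q) = 1 + (54 + 6*X)/X
h = 207204 (h = 3*(69544 - 476) = 3*69068 = 207204)
h - M(346, 236) = 207204 - (7 + 54/346) = 207204 - (7 + 54*(1/346)) = 207204 - (7 + 27/173) = 207204 - 1*1238/173 = 207204 - 1238/173 = 35845054/173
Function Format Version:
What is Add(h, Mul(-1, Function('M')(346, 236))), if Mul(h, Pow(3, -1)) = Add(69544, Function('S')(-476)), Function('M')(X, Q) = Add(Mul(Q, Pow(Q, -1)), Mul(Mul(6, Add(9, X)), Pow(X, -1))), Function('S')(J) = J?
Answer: Rational(35845054, 173) ≈ 2.0720e+5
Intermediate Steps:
Function('M')(X, Q) = Add(1, Mul(Pow(X, -1), Add(54, Mul(6, X)))) (Function('M')(X, Q) = Add(1, Mul(Add(54, Mul(6, X)), Pow(X, -1))) = Add(1, Mul(Pow(X, -1), Add(54, Mul(6, X)))))
h = 207204 (h = Mul(3, Add(69544, -476)) = Mul(3, 69068) = 207204)
Add(h, Mul(-1, Function('M')(346, 236))) = Add(207204, Mul(-1, Add(7, Mul(54, Pow(346, -1))))) = Add(207204, Mul(-1, Add(7, Mul(54, Rational(1, 346))))) = Add(207204, Mul(-1, Add(7, Rational(27, 173)))) = Add(207204, Mul(-1, Rational(1238, 173))) = Add(207204, Rational(-1238, 173)) = Rational(35845054, 173)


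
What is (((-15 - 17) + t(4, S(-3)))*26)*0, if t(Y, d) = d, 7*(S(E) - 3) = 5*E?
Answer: 0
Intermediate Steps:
S(E) = 3 + 5*E/7 (S(E) = 3 + (5*E)/7 = 3 + 5*E/7)
(((-15 - 17) + t(4, S(-3)))*26)*0 = (((-15 - 17) + (3 + (5/7)*(-3)))*26)*0 = ((-32 + (3 - 15/7))*26)*0 = ((-32 + 6/7)*26)*0 = -218/7*26*0 = -5668/7*0 = 0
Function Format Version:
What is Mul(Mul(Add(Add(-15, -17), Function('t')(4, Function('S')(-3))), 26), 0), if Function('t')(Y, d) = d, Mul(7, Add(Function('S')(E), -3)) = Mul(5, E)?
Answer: 0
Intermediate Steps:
Function('S')(E) = Add(3, Mul(Rational(5, 7), E)) (Function('S')(E) = Add(3, Mul(Rational(1, 7), Mul(5, E))) = Add(3, Mul(Rational(5, 7), E)))
Mul(Mul(Add(Add(-15, -17), Function('t')(4, Function('S')(-3))), 26), 0) = Mul(Mul(Add(Add(-15, -17), Add(3, Mul(Rational(5, 7), -3))), 26), 0) = Mul(Mul(Add(-32, Add(3, Rational(-15, 7))), 26), 0) = Mul(Mul(Add(-32, Rational(6, 7)), 26), 0) = Mul(Mul(Rational(-218, 7), 26), 0) = Mul(Rational(-5668, 7), 0) = 0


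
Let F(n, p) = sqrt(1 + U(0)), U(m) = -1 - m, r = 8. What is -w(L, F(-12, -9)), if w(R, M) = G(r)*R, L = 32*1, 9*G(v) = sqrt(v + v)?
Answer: -128/9 ≈ -14.222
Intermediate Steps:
G(v) = sqrt(2)*sqrt(v)/9 (G(v) = sqrt(v + v)/9 = sqrt(2*v)/9 = (sqrt(2)*sqrt(v))/9 = sqrt(2)*sqrt(v)/9)
F(n, p) = 0 (F(n, p) = sqrt(1 + (-1 - 1*0)) = sqrt(1 + (-1 + 0)) = sqrt(1 - 1) = sqrt(0) = 0)
L = 32
w(R, M) = 4*R/9 (w(R, M) = (sqrt(2)*sqrt(8)/9)*R = (sqrt(2)*(2*sqrt(2))/9)*R = 4*R/9)
-w(L, F(-12, -9)) = -4*32/9 = -1*128/9 = -128/9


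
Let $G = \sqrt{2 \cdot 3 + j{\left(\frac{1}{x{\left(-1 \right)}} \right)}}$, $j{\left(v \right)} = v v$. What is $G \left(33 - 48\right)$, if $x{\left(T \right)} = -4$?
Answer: $- \frac{15 \sqrt{97}}{4} \approx -36.933$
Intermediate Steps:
$j{\left(v \right)} = v^{2}$
$G = \frac{\sqrt{97}}{4}$ ($G = \sqrt{2 \cdot 3 + \left(\frac{1}{-4}\right)^{2}} = \sqrt{6 + \left(- \frac{1}{4}\right)^{2}} = \sqrt{6 + \frac{1}{16}} = \sqrt{\frac{97}{16}} = \frac{\sqrt{97}}{4} \approx 2.4622$)
$G \left(33 - 48\right) = \frac{\sqrt{97}}{4} \left(33 - 48\right) = \frac{\sqrt{97}}{4} \left(-15\right) = - \frac{15 \sqrt{97}}{4}$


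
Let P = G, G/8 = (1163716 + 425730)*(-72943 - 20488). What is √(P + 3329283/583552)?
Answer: I*√6321292864749402611494/72944 ≈ 1.09e+6*I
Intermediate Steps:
G = -1188028233808 (G = 8*((1163716 + 425730)*(-72943 - 20488)) = 8*(1589446*(-93431)) = 8*(-148503529226) = -1188028233808)
P = -1188028233808
√(P + 3329283/583552) = √(-1188028233808 + 3329283/583552) = √(-693276251891796733/583552) = I*√6321292864749402611494/72944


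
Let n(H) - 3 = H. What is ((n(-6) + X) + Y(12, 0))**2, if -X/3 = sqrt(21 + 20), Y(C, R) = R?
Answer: 378 + 18*sqrt(41) ≈ 493.26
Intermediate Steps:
n(H) = 3 + H
X = -3*sqrt(41) (X = -3*sqrt(21 + 20) = -3*sqrt(41) ≈ -19.209)
((n(-6) + X) + Y(12, 0))**2 = (((3 - 6) - 3*sqrt(41)) + 0)**2 = ((-3 - 3*sqrt(41)) + 0)**2 = (-3 - 3*sqrt(41))**2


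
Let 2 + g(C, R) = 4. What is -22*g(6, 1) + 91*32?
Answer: 2868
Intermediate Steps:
g(C, R) = 2 (g(C, R) = -2 + 4 = 2)
-22*g(6, 1) + 91*32 = -22*2 + 91*32 = -44 + 2912 = 2868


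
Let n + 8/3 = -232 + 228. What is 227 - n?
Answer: 701/3 ≈ 233.67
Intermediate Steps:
n = -20/3 (n = -8/3 + (-232 + 228) = -8/3 - 4 = -20/3 ≈ -6.6667)
227 - n = 227 - 1*(-20/3) = 227 + 20/3 = 701/3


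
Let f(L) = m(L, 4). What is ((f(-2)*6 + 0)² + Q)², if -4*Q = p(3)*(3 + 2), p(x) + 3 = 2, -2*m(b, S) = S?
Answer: 337561/16 ≈ 21098.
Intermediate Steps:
m(b, S) = -S/2
f(L) = -2 (f(L) = -½*4 = -2)
p(x) = -1 (p(x) = -3 + 2 = -1)
Q = 5/4 (Q = -(-1)*(3 + 2)/4 = -(-1)*5/4 = -¼*(-5) = 5/4 ≈ 1.2500)
((f(-2)*6 + 0)² + Q)² = ((-2*6 + 0)² + 5/4)² = ((-12 + 0)² + 5/4)² = ((-12)² + 5/4)² = (144 + 5/4)² = (581/4)² = 337561/16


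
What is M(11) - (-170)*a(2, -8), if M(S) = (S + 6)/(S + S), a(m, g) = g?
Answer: -29903/22 ≈ -1359.2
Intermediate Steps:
M(S) = (6 + S)/(2*S) (M(S) = (6 + S)/((2*S)) = (6 + S)*(1/(2*S)) = (6 + S)/(2*S))
M(11) - (-170)*a(2, -8) = (1/2)*(6 + 11)/11 - (-170)*(-8) = (1/2)*(1/11)*17 - 170*8 = 17/22 - 1360 = -29903/22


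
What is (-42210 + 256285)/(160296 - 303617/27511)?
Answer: 5889417325/4409599639 ≈ 1.3356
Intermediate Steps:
(-42210 + 256285)/(160296 - 303617/27511) = 214075/(160296 - 303617*1/27511) = 214075/(160296 - 303617/27511) = 214075/(4409599639/27511) = 214075*(27511/4409599639) = 5889417325/4409599639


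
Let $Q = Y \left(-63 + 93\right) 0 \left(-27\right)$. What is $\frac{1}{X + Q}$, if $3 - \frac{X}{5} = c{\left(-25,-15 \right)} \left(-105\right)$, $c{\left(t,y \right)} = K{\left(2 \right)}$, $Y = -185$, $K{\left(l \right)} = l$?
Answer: $\frac{1}{1065} \approx 0.00093897$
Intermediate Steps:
$c{\left(t,y \right)} = 2$
$X = 1065$ ($X = 15 - 5 \cdot 2 \left(-105\right) = 15 - -1050 = 15 + 1050 = 1065$)
$Q = 0$ ($Q = - 185 \left(-63 + 93\right) 0 \left(-27\right) = \left(-185\right) 30 \cdot 0 = \left(-5550\right) 0 = 0$)
$\frac{1}{X + Q} = \frac{1}{1065 + 0} = \frac{1}{1065}$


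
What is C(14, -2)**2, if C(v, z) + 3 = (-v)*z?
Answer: 625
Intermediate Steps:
C(v, z) = -3 - v*z (C(v, z) = -3 + (-v)*z = -3 - v*z)
C(14, -2)**2 = (-3 - 1*14*(-2))**2 = (-3 + 28)**2 = 25**2 = 625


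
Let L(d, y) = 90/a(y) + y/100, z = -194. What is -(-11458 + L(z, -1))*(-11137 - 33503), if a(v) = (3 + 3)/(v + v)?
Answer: -2564123832/5 ≈ -5.1282e+8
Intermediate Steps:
a(v) = 3/v (a(v) = 6/((2*v)) = 6*(1/(2*v)) = 3/v)
L(d, y) = 3001*y/100 (L(d, y) = 90/((3/y)) + y/100 = 90*(y/3) + y*(1/100) = 30*y + y/100 = 3001*y/100)
-(-11458 + L(z, -1))*(-11137 - 33503) = -(-11458 + (3001/100)*(-1))*(-11137 - 33503) = -(-11458 - 3001/100)*(-44640) = -(-1148801)*(-44640)/100 = -1*2564123832/5 = -2564123832/5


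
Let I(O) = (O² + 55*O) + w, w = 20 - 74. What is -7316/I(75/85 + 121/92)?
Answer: -17895638336/175374525 ≈ -102.04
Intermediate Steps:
w = -54
I(O) = -54 + O² + 55*O (I(O) = (O² + 55*O) - 54 = -54 + O² + 55*O)
-7316/I(75/85 + 121/92) = -7316/(-54 + (75/85 + 121/92)² + 55*(75/85 + 121/92)) = -7316/(-54 + (75*(1/85) + 121*(1/92))² + 55*(75*(1/85) + 121*(1/92))) = -7316/(-54 + (15/17 + 121/92)² + 55*(15/17 + 121/92)) = -7316/(-54 + (3437/1564)² + 55*(3437/1564)) = -7316/(-54 + 11812969/2446096 + 189035/1564) = -7316/175374525/2446096 = -7316*2446096/175374525 = -17895638336/175374525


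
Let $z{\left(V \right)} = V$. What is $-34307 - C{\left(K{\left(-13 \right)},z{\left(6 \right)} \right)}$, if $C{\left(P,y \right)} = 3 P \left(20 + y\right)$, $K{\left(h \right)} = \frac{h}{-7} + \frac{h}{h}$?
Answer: $- \frac{241709}{7} \approx -34530.0$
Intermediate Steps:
$K{\left(h \right)} = 1 - \frac{h}{7}$ ($K{\left(h \right)} = h \left(- \frac{1}{7}\right) + 1 = - \frac{h}{7} + 1 = 1 - \frac{h}{7}$)
$C{\left(P,y \right)} = 3 P \left(20 + y\right)$
$-34307 - C{\left(K{\left(-13 \right)},z{\left(6 \right)} \right)} = -34307 - 3 \left(1 - - \frac{13}{7}\right) \left(20 + 6\right) = -34307 - 3 \left(1 + \frac{13}{7}\right) 26 = -34307 - 3 \cdot \frac{20}{7} \cdot 26 = -34307 - \frac{1560}{7} = - \frac{241709}{7}$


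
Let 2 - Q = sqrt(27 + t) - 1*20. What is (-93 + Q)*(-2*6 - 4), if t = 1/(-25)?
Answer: 1136 + 16*sqrt(674)/5 ≈ 1219.1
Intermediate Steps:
t = -1/25 ≈ -0.040000
Q = 22 - sqrt(674)/5 (Q = 2 - (sqrt(27 - 1/25) - 1*20) = 2 - (sqrt(674/25) - 20) = 2 - (sqrt(674)/5 - 20) = 2 - (-20 + sqrt(674)/5) = 2 + (20 - sqrt(674)/5) = 22 - sqrt(674)/5 ≈ 16.808)
(-93 + Q)*(-2*6 - 4) = (-93 + (22 - sqrt(674)/5))*(-2*6 - 4) = (-71 - sqrt(674)/5)*(-12 - 4) = (-71 - sqrt(674)/5)*(-16) = 1136 + 16*sqrt(674)/5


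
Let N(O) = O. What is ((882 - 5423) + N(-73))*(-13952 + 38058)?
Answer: -111225084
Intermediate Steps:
((882 - 5423) + N(-73))*(-13952 + 38058) = ((882 - 5423) - 73)*(-13952 + 38058) = (-4541 - 73)*24106 = -4614*24106 = -111225084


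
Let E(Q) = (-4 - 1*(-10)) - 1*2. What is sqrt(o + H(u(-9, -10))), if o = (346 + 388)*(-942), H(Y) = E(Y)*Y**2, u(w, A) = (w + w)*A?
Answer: 2*I*sqrt(140457) ≈ 749.55*I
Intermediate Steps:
E(Q) = 4 (E(Q) = (-4 + 10) - 2 = 6 - 2 = 4)
u(w, A) = 2*A*w (u(w, A) = (2*w)*A = 2*A*w)
H(Y) = 4*Y**2
o = -691428 (o = 734*(-942) = -691428)
sqrt(o + H(u(-9, -10))) = sqrt(-691428 + 4*(2*(-10)*(-9))**2) = sqrt(-691428 + 4*180**2) = sqrt(-691428 + 4*32400) = sqrt(-691428 + 129600) = sqrt(-561828) = 2*I*sqrt(140457)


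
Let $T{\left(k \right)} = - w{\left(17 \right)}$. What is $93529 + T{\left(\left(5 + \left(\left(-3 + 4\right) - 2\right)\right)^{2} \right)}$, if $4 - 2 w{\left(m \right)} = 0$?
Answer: $93527$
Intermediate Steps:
$w{\left(m \right)} = 2$ ($w{\left(m \right)} = 2 - 0 = 2 + 0 = 2$)
$T{\left(k \right)} = -2$ ($T{\left(k \right)} = \left(-1\right) 2 = -2$)
$93529 + T{\left(\left(5 + \left(\left(-3 + 4\right) - 2\right)\right)^{2} \right)} = 93529 - 2 = 93527$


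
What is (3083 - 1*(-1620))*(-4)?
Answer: -18812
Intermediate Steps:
(3083 - 1*(-1620))*(-4) = (3083 + 1620)*(-4) = 4703*(-4) = -18812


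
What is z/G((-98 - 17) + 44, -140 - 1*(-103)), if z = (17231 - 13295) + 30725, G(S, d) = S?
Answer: -34661/71 ≈ -488.18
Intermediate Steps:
z = 34661 (z = 3936 + 30725 = 34661)
z/G((-98 - 17) + 44, -140 - 1*(-103)) = 34661/((-98 - 17) + 44) = 34661/(-115 + 44) = 34661/(-71) = 34661*(-1/71) = -34661/71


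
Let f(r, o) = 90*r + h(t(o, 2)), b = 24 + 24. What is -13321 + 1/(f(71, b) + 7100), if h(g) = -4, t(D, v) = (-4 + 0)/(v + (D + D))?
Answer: -179647005/13486 ≈ -13321.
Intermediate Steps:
t(D, v) = -4/(v + 2*D)
b = 48
f(r, o) = -4 + 90*r (f(r, o) = 90*r - 4 = -4 + 90*r)
-13321 + 1/(f(71, b) + 7100) = -13321 + 1/((-4 + 90*71) + 7100) = -13321 + 1/((-4 + 6390) + 7100) = -13321 + 1/(6386 + 7100) = -13321 + 1/13486 = -179647005/13486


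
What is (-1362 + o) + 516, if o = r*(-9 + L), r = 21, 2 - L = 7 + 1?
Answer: -1161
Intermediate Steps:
L = -6 (L = 2 - (7 + 1) = 2 - 1*8 = 2 - 8 = -6)
o = -315 (o = 21*(-9 - 6) = 21*(-15) = -315)
(-1362 + o) + 516 = (-1362 - 315) + 516 = -1677 + 516 = -1161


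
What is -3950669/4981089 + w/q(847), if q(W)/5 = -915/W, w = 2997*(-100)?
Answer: 16858812611659/303846429 ≈ 55485.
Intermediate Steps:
w = -299700
q(W) = -4575/W (q(W) = 5*(-915/W) = -4575/W)
-3950669/4981089 + w/q(847) = -3950669/4981089 - 299700/((-4575/847)) = -3950669*1/4981089 - 299700/((-4575*1/847)) = -3950669/4981089 - 299700/(-4575/847) = -3950669/4981089 - 299700*(-847/4575) = -3950669/4981089 + 3384612/61 = 16858812611659/303846429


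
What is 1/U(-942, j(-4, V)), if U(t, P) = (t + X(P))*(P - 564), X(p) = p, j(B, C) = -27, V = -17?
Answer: 1/572679 ≈ 1.7462e-6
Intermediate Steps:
U(t, P) = (-564 + P)*(P + t) (U(t, P) = (t + P)*(P - 564) = (P + t)*(-564 + P) = (-564 + P)*(P + t))
1/U(-942, j(-4, V)) = 1/((-27)² - 564*(-27) - 564*(-942) - 27*(-942)) = 1/(729 + 15228 + 531288 + 25434) = 1/572679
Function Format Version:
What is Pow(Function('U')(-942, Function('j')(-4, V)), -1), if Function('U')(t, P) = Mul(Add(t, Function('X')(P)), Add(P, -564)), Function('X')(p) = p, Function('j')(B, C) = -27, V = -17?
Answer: Rational(1, 572679) ≈ 1.7462e-6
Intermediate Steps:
Function('U')(t, P) = Mul(Add(-564, P), Add(P, t)) (Function('U')(t, P) = Mul(Add(t, P), Add(P, -564)) = Mul(Add(P, t), Add(-564, P)) = Mul(Add(-564, P), Add(P, t)))
Pow(Function('U')(-942, Function('j')(-4, V)), -1) = Pow(Add(Pow(-27, 2), Mul(-564, -27), Mul(-564, -942), Mul(-27, -942)), -1) = Pow(Add(729, 15228, 531288, 25434), -1) = Pow(572679, -1) = Rational(1, 572679)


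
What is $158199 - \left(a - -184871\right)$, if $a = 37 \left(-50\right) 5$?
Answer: $-17422$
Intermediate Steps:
$a = -9250$ ($a = \left(-1850\right) 5 = -9250$)
$158199 - \left(a - -184871\right) = 158199 - \left(-9250 - -184871\right) = 158199 - \left(-9250 + 184871\right) = 158199 - 175621 = -17422$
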